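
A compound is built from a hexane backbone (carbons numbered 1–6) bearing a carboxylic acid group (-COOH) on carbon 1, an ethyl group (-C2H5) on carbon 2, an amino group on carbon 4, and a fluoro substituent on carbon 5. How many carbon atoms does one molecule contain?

9

Atom tally by fragment:
  HOOCCH2 → C:2 H:3 O:2
  CH(C2H5) → C:3 H:6
  CH2 → C:1 H:2
  CH(NH2) → C:1 H:3 N:1
  CH(F) → C:1 H:1 F:1
  CH3 → C:1 H:3
Element totals:
  C: 9
  H: 18
  F: 1
  N: 1
  O: 2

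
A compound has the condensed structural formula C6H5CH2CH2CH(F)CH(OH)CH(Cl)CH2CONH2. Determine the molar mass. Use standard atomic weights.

273.73 g/mol

Element totals:
  C: 13
  H: 17
  Cl: 1
  F: 1
  N: 1
  O: 2
Molecular formula: C13H17ClFNO2.
  M = 13(12.011) + 17(1.008) + 35.45 + 18.998 + 14.007 + 2(15.999)
    = 156.143 + 17.136 + 35.450 + 18.998 + 14.007 + 31.998 = 273.732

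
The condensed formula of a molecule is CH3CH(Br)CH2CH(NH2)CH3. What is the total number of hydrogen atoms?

Element totals:
  C: 5
  H: 12
  Br: 1
  N: 1

12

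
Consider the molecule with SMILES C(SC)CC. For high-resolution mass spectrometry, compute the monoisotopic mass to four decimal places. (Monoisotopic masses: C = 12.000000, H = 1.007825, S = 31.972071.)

90.0503

Atom tally by fragment:
  CH3SCH2 → C:2 H:5 S:1
  CH2 → C:1 H:2
  CH3 → C:1 H:3
Element totals:
  C: 4
  H: 10
  S: 1
Molecular formula: C4H10S.
  M = 4(12.0) + 10(1.007825) + 31.972071
    = 48.000000 + 10.078250 + 31.972071 = 90.050321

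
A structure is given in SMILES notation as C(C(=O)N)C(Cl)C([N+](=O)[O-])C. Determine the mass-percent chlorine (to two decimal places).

19.63%

Atom tally by fragment:
  H2NOCCH2 → C:2 H:4 O:1 N:1
  CH(Cl) → C:1 H:1 Cl:1
  CH(NO2) → C:1 H:1 N:1 O:2
  CH3 → C:1 H:3
Element totals:
  C: 5
  H: 9
  Cl: 1
  N: 2
  O: 3
Molecular formula: C5H9ClN2O3.
Molar mass = 180.588 g/mol.
Mass from Cl: 1 × 35.45 = 35.450 g/mol.
%Cl = 35.450 / 180.588 × 100 = 19.63%.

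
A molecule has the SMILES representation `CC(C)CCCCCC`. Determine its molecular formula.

C9H20

Atom tally by fragment:
  CH3 → C:1 H:3
  CH(CH3) → C:2 H:4
  CH2 → C:1 H:2
  CH2 → C:1 H:2
  CH2 → C:1 H:2
  CH2 → C:1 H:2
  CH2 → C:1 H:2
  CH3 → C:1 H:3
Element totals:
  C: 9
  H: 20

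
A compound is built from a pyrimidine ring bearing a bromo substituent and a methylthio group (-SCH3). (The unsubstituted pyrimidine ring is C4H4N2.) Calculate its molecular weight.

205.07 g/mol

Atom tally by fragment:
  pyrimidine ring core → C:4 H:4 N:2
  (− 2 ring H displaced by substituents)
  + Br → Br:1
  + SCH3 → C:1 H:3 S:1
Element totals:
  C: 5
  H: 5
  Br: 1
  N: 2
  S: 1
Molecular formula: C5H5BrN2S.
  M = 5(12.011) + 5(1.008) + 79.904 + 2(14.007) + 32.06
    = 60.055 + 5.040 + 79.904 + 28.014 + 32.060 = 205.073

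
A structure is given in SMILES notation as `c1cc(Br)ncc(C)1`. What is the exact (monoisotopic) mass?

Atom tally by fragment:
  pyridine ring core → C:5 H:5 N:1
  (− 2 ring H displaced by substituents)
  + Br → Br:1
  + CH3 → C:1 H:3
Element totals:
  C: 6
  H: 6
  Br: 1
  N: 1
Molecular formula: C6H6BrN.
  M = 6(12.0) + 6(1.007825) + 78.918338 + 14.003074
    = 72.000000 + 6.046950 + 78.918338 + 14.003074 = 170.968362

170.9684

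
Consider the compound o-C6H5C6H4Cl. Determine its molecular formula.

Atom tally by fragment:
  benzene ring core → C:6 H:6
  (− 2 ring H displaced by substituents)
  + C6H5 → C:6 H:5
  + Cl → Cl:1
Element totals:
  C: 12
  H: 9
  Cl: 1

C12H9Cl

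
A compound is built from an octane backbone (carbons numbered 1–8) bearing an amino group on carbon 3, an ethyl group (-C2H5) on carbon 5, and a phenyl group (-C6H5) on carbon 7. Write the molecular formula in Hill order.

C16H27N

Atom tally by fragment:
  CH3 → C:1 H:3
  CH2 → C:1 H:2
  CH(NH2) → C:1 H:3 N:1
  CH2 → C:1 H:2
  CH(C2H5) → C:3 H:6
  CH2 → C:1 H:2
  CH(C6H5) → C:7 H:6
  CH3 → C:1 H:3
Element totals:
  C: 16
  H: 27
  N: 1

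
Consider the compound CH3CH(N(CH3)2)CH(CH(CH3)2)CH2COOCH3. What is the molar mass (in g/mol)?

201.31 g/mol

Element totals:
  C: 11
  H: 23
  N: 1
  O: 2
Molecular formula: C11H23NO2.
  M = 11(12.011) + 23(1.008) + 14.007 + 2(15.999)
    = 132.121 + 23.184 + 14.007 + 31.998 = 201.310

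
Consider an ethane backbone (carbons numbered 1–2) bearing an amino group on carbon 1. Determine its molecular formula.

C2H7N

Atom tally by fragment:
  H2NCH2 → C:1 H:4 N:1
  CH3 → C:1 H:3
Element totals:
  C: 2
  H: 7
  N: 1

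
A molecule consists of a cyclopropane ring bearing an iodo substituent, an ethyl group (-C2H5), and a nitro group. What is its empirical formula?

C5H8INO2

Atom tally by fragment:
  cyclopropane ring core → C:3 H:6
  (− 3 ring H displaced by substituents)
  + I → I:1
  + C2H5 → C:2 H:5
  + NO2 → N:1 O:2
Element totals:
  C: 5
  H: 8
  I: 1
  N: 1
  O: 2
Molecular formula: C5H8INO2.
gcd of subscripts (5, 8, 1, 1, 2) = 1, so the empirical formula equals the molecular formula.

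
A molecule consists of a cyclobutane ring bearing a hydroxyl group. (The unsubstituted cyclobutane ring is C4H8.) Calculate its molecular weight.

72.11 g/mol

Atom tally by fragment:
  cyclobutane ring core → C:4 H:8
  (− 1 ring H displaced by substituents)
  + OH → O:1 H:1
Element totals:
  C: 4
  H: 8
  O: 1
Molecular formula: C4H8O.
  M = 4(12.011) + 8(1.008) + 15.999
    = 48.044 + 8.064 + 15.999 = 72.107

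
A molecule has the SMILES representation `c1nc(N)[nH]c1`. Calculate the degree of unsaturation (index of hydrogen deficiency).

3

Atom tally by fragment:
  imidazole ring core → C:3 H:4 N:2
  (− 1 ring H displaced by substituents)
  + NH2 → N:1 H:2
Element totals:
  C: 3
  H: 5
  N: 3
Molecular formula: C3H5N3.
DoU = (2C + 2 + N − H − X) / 2 = (2·3 + 2 + 3 − 5 − 0) / 2 = 3.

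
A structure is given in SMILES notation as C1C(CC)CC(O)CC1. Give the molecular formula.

Atom tally by fragment:
  cyclohexane ring core → C:6 H:12
  (− 2 ring H displaced by substituents)
  + C2H5 → C:2 H:5
  + OH → O:1 H:1
Element totals:
  C: 8
  H: 16
  O: 1

C8H16O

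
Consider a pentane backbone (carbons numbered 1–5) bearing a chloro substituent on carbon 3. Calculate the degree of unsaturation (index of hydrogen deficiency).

0

Atom tally by fragment:
  CH3 → C:1 H:3
  CH2 → C:1 H:2
  CH(Cl) → C:1 H:1 Cl:1
  CH2 → C:1 H:2
  CH3 → C:1 H:3
Element totals:
  C: 5
  H: 11
  Cl: 1
Molecular formula: C5H11Cl.
DoU = (2C + 2 + N − H − X) / 2 = (2·5 + 2 + 0 − 11 − 1) / 2 = 0.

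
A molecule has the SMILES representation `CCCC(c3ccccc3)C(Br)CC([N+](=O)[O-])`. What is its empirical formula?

C13H18BrNO2

Atom tally by fragment:
  CH3 → C:1 H:3
  CH2 → C:1 H:2
  CH2 → C:1 H:2
  CH(C6H5) → C:7 H:6
  CH(Br) → C:1 H:1 Br:1
  CH2 → C:1 H:2
  CH2NO2 → C:1 H:2 N:1 O:2
Element totals:
  C: 13
  H: 18
  Br: 1
  N: 1
  O: 2
Molecular formula: C13H18BrNO2.
gcd of subscripts (1, 13, 18, 1, 2) = 1, so the empirical formula equals the molecular formula.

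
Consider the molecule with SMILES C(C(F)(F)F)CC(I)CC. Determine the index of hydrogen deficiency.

Atom tally by fragment:
  F3CCH2 → C:2 H:2 F:3
  CH2 → C:1 H:2
  CH(I) → C:1 H:1 I:1
  CH2 → C:1 H:2
  CH3 → C:1 H:3
Element totals:
  C: 6
  H: 10
  F: 3
  I: 1
Molecular formula: C6H10F3I.
DoU = (2C + 2 + N − H − X) / 2 = (2·6 + 2 + 0 − 10 − 4) / 2 = 0.

0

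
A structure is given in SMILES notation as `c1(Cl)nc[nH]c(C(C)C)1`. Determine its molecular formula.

Atom tally by fragment:
  imidazole ring core → C:3 H:4 N:2
  (− 2 ring H displaced by substituents)
  + Cl → Cl:1
  + CH(CH3)2 → C:3 H:7
Element totals:
  C: 6
  H: 9
  Cl: 1
  N: 2

C6H9ClN2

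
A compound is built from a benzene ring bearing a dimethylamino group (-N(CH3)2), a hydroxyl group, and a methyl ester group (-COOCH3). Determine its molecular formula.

C10H13NO3

Atom tally by fragment:
  benzene ring core → C:6 H:6
  (− 3 ring H displaced by substituents)
  + N(CH3)2 → N:1 C:2 H:6
  + OH → O:1 H:1
  + COOCH3 → C:2 H:3 O:2
Element totals:
  C: 10
  H: 13
  N: 1
  O: 3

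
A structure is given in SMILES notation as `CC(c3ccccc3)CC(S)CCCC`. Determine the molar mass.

222.39 g/mol

Atom tally by fragment:
  CH3 → C:1 H:3
  CH(C6H5) → C:7 H:6
  CH2 → C:1 H:2
  CH(SH) → C:1 H:2 S:1
  CH2 → C:1 H:2
  CH2 → C:1 H:2
  CH2 → C:1 H:2
  CH3 → C:1 H:3
Element totals:
  C: 14
  H: 22
  S: 1
Molecular formula: C14H22S.
  M = 14(12.011) + 22(1.008) + 32.06
    = 168.154 + 22.176 + 32.060 = 222.390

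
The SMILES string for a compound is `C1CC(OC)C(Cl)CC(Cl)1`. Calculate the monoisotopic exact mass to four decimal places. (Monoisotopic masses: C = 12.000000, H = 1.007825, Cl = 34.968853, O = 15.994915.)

Atom tally by fragment:
  cyclohexane ring core → C:6 H:12
  (− 3 ring H displaced by substituents)
  + OCH3 → C:1 H:3 O:1
  + Cl → Cl:1
  + Cl → Cl:1
Element totals:
  C: 7
  H: 12
  Cl: 2
  O: 1
Molecular formula: C7H12Cl2O.
  M = 7(12.0) + 12(1.007825) + 2(34.968853) + 15.994915
    = 84.000000 + 12.093900 + 69.937706 + 15.994915 = 182.026521

182.0265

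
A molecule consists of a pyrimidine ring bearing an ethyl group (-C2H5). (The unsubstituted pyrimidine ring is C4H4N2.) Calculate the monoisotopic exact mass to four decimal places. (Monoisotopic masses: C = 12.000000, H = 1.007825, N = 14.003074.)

108.0687

Atom tally by fragment:
  pyrimidine ring core → C:4 H:4 N:2
  (− 1 ring H displaced by substituents)
  + C2H5 → C:2 H:5
Element totals:
  C: 6
  H: 8
  N: 2
Molecular formula: C6H8N2.
  M = 6(12.0) + 8(1.007825) + 2(14.003074)
    = 72.000000 + 8.062600 + 28.006148 = 108.068748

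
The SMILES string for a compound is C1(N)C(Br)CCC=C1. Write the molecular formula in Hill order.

Atom tally by fragment:
  cyclohexene ring core → C:6 H:10
  (− 2 ring H displaced by substituents)
  + NH2 → N:1 H:2
  + Br → Br:1
Element totals:
  C: 6
  H: 10
  Br: 1
  N: 1

C6H10BrN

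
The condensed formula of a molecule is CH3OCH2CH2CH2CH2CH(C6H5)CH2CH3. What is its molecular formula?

Element totals:
  C: 14
  H: 22
  O: 1

C14H22O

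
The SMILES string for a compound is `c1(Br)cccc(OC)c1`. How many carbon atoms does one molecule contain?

Atom tally by fragment:
  benzene ring core → C:6 H:6
  (− 2 ring H displaced by substituents)
  + Br → Br:1
  + OCH3 → C:1 H:3 O:1
Element totals:
  C: 7
  H: 7
  Br: 1
  O: 1

7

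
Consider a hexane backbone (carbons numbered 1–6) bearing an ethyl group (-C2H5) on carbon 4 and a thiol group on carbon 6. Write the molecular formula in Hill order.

C8H18S

Atom tally by fragment:
  CH3 → C:1 H:3
  CH2 → C:1 H:2
  CH2 → C:1 H:2
  CH(C2H5) → C:3 H:6
  CH2 → C:1 H:2
  CH2SH → C:1 H:3 S:1
Element totals:
  C: 8
  H: 18
  S: 1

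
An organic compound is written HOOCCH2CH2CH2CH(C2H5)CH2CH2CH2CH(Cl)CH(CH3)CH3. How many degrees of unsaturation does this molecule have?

Atom tally by fragment:
  HOOCCH2 → C:2 H:3 O:2
  CH2 → C:1 H:2
  CH2 → C:1 H:2
  CH(C2H5) → C:3 H:6
  CH2 → C:1 H:2
  CH2 → C:1 H:2
  CH2 → C:1 H:2
  CH(Cl) → C:1 H:1 Cl:1
  CH(CH3) → C:2 H:4
  CH3 → C:1 H:3
Element totals:
  C: 14
  H: 27
  Cl: 1
  O: 2
Molecular formula: C14H27ClO2.
DoU = (2C + 2 + N − H − X) / 2 = (2·14 + 2 + 0 − 27 − 1) / 2 = 1.

1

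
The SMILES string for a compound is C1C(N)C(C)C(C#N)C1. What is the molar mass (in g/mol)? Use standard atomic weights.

124.19 g/mol

Atom tally by fragment:
  cyclopentane ring core → C:5 H:10
  (− 3 ring H displaced by substituents)
  + NH2 → N:1 H:2
  + CH3 → C:1 H:3
  + CN → C:1 N:1
Element totals:
  C: 7
  H: 12
  N: 2
Molecular formula: C7H12N2.
  M = 7(12.011) + 12(1.008) + 2(14.007)
    = 84.077 + 12.096 + 28.014 = 124.187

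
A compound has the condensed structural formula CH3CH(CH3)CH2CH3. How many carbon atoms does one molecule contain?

5

Element totals:
  C: 5
  H: 12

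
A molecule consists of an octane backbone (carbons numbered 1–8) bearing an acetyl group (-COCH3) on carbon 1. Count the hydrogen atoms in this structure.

Atom tally by fragment:
  CH3COCH2 → C:3 H:5 O:1
  CH2 → C:1 H:2
  CH2 → C:1 H:2
  CH2 → C:1 H:2
  CH2 → C:1 H:2
  CH2 → C:1 H:2
  CH2 → C:1 H:2
  CH3 → C:1 H:3
Element totals:
  C: 10
  H: 20
  O: 1

20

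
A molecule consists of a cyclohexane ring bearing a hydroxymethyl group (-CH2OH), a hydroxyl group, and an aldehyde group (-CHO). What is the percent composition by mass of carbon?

Atom tally by fragment:
  cyclohexane ring core → C:6 H:12
  (− 3 ring H displaced by substituents)
  + CH2OH → C:1 H:3 O:1
  + OH → O:1 H:1
  + CHO → C:1 H:1 O:1
Element totals:
  C: 8
  H: 14
  O: 3
Molecular formula: C8H14O3.
Molar mass = 158.197 g/mol.
Mass from C: 8 × 12.011 = 96.088 g/mol.
%C = 96.088 / 158.197 × 100 = 60.74%.

60.74%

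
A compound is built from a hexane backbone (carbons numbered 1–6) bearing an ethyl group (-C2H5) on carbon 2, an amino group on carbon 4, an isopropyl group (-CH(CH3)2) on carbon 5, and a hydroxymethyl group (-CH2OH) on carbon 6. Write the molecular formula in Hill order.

Atom tally by fragment:
  CH3 → C:1 H:3
  CH(C2H5) → C:3 H:6
  CH2 → C:1 H:2
  CH(NH2) → C:1 H:3 N:1
  CH(CH(CH3)2) → C:4 H:8
  CH2CH2OH → C:2 H:5 O:1
Element totals:
  C: 12
  H: 27
  N: 1
  O: 1

C12H27NO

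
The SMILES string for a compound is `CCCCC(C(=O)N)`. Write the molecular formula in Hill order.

Atom tally by fragment:
  CH3 → C:1 H:3
  CH2 → C:1 H:2
  CH2 → C:1 H:2
  CH2 → C:1 H:2
  CH2CONH2 → C:2 H:4 O:1 N:1
Element totals:
  C: 6
  H: 13
  N: 1
  O: 1

C6H13NO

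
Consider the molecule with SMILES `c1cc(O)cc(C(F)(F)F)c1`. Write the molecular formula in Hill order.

Atom tally by fragment:
  benzene ring core → C:6 H:6
  (− 2 ring H displaced by substituents)
  + OH → O:1 H:1
  + CF3 → C:1 F:3
Element totals:
  C: 7
  H: 5
  F: 3
  O: 1

C7H5F3O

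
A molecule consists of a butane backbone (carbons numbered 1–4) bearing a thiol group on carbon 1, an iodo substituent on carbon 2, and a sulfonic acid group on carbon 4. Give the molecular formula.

Atom tally by fragment:
  HSCH2 → C:1 H:3 S:1
  CH(I) → C:1 H:1 I:1
  CH2 → C:1 H:2
  CH2SO3H → C:1 H:3 S:1 O:3
Element totals:
  C: 4
  H: 9
  I: 1
  O: 3
  S: 2

C4H9IO3S2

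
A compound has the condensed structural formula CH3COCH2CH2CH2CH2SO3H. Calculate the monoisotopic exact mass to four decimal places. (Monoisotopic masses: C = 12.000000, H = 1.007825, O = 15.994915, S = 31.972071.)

Atom tally by fragment:
  CH3COCH2 → C:3 H:5 O:1
  CH2 → C:1 H:2
  CH2 → C:1 H:2
  CH2SO3H → C:1 H:3 S:1 O:3
Element totals:
  C: 6
  H: 12
  O: 4
  S: 1
Molecular formula: C6H12O4S.
  M = 6(12.0) + 12(1.007825) + 4(15.994915) + 31.972071
    = 72.000000 + 12.093900 + 63.979660 + 31.972071 = 180.045631

180.0456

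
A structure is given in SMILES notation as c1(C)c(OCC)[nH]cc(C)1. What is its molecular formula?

C8H13NO

Atom tally by fragment:
  pyrrole ring core → C:4 H:5 N:1
  (− 3 ring H displaced by substituents)
  + CH3 → C:1 H:3
  + OC2H5 → C:2 H:5 O:1
  + CH3 → C:1 H:3
Element totals:
  C: 8
  H: 13
  N: 1
  O: 1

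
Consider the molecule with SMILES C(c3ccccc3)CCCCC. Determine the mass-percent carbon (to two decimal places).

88.82%

Atom tally by fragment:
  C6H5CH2 → C:7 H:7
  CH2 → C:1 H:2
  CH2 → C:1 H:2
  CH2 → C:1 H:2
  CH2 → C:1 H:2
  CH3 → C:1 H:3
Element totals:
  C: 12
  H: 18
Molecular formula: C12H18.
Molar mass = 162.276 g/mol.
Mass from C: 12 × 12.011 = 144.132 g/mol.
%C = 144.132 / 162.276 × 100 = 88.82%.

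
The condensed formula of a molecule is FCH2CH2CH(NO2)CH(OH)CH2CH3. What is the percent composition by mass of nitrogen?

8.48%

Element totals:
  C: 6
  H: 12
  F: 1
  N: 1
  O: 3
Molecular formula: C6H12FNO3.
Molar mass = 165.164 g/mol.
Mass from N: 1 × 14.007 = 14.007 g/mol.
%N = 14.007 / 165.164 × 100 = 8.48%.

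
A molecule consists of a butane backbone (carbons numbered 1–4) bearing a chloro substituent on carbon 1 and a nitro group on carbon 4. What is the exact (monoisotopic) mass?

Atom tally by fragment:
  ClCH2 → C:1 H:2 Cl:1
  CH2 → C:1 H:2
  CH2 → C:1 H:2
  CH2NO2 → C:1 H:2 N:1 O:2
Element totals:
  C: 4
  H: 8
  Cl: 1
  N: 1
  O: 2
Molecular formula: C4H8ClNO2.
  M = 4(12.0) + 8(1.007825) + 34.968853 + 14.003074 + 2(15.994915)
    = 48.000000 + 8.062600 + 34.968853 + 14.003074 + 31.989830 = 137.024357

137.0244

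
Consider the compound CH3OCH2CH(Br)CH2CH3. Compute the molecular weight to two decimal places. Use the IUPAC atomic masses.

167.05 g/mol

Atom tally by fragment:
  CH3OCH2 → C:2 H:5 O:1
  CH(Br) → C:1 H:1 Br:1
  CH2 → C:1 H:2
  CH3 → C:1 H:3
Element totals:
  C: 5
  H: 11
  Br: 1
  O: 1
Molecular formula: C5H11BrO.
  M = 5(12.011) + 11(1.008) + 79.904 + 15.999
    = 60.055 + 11.088 + 79.904 + 15.999 = 167.046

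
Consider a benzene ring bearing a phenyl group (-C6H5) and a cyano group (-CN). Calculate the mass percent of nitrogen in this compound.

7.82%

Atom tally by fragment:
  benzene ring core → C:6 H:6
  (− 2 ring H displaced by substituents)
  + C6H5 → C:6 H:5
  + CN → C:1 N:1
Element totals:
  C: 13
  H: 9
  N: 1
Molecular formula: C13H9N.
Molar mass = 179.222 g/mol.
Mass from N: 1 × 14.007 = 14.007 g/mol.
%N = 14.007 / 179.222 × 100 = 7.82%.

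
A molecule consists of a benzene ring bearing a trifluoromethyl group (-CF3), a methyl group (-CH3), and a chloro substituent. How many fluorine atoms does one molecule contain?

3

Atom tally by fragment:
  benzene ring core → C:6 H:6
  (− 3 ring H displaced by substituents)
  + CF3 → C:1 F:3
  + CH3 → C:1 H:3
  + Cl → Cl:1
Element totals:
  C: 8
  H: 6
  Cl: 1
  F: 3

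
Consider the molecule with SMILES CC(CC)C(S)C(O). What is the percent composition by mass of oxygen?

11.92%

Atom tally by fragment:
  CH3 → C:1 H:3
  CH(C2H5) → C:3 H:6
  CH(SH) → C:1 H:2 S:1
  CH2OH → C:1 H:3 O:1
Element totals:
  C: 6
  H: 14
  O: 1
  S: 1
Molecular formula: C6H14OS.
Molar mass = 134.237 g/mol.
Mass from O: 1 × 15.999 = 15.999 g/mol.
%O = 15.999 / 134.237 × 100 = 11.92%.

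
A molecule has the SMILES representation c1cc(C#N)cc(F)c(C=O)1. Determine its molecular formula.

Atom tally by fragment:
  benzene ring core → C:6 H:6
  (− 3 ring H displaced by substituents)
  + CN → C:1 N:1
  + F → F:1
  + CHO → C:1 H:1 O:1
Element totals:
  C: 8
  H: 4
  F: 1
  N: 1
  O: 1

C8H4FNO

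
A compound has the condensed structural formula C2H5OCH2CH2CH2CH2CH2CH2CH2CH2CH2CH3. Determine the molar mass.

Atom tally by fragment:
  C2H5OCH2 → C:3 H:7 O:1
  CH2 → C:1 H:2
  CH2 → C:1 H:2
  CH2 → C:1 H:2
  CH2 → C:1 H:2
  CH2 → C:1 H:2
  CH2 → C:1 H:2
  CH2 → C:1 H:2
  CH2 → C:1 H:2
  CH3 → C:1 H:3
Element totals:
  C: 12
  H: 26
  O: 1
Molecular formula: C12H26O.
  M = 12(12.011) + 26(1.008) + 15.999
    = 144.132 + 26.208 + 15.999 = 186.339

186.34 g/mol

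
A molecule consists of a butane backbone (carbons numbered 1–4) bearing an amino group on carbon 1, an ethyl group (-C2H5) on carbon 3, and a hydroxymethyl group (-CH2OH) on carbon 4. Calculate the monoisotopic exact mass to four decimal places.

Atom tally by fragment:
  H2NCH2 → C:1 H:4 N:1
  CH2 → C:1 H:2
  CH(C2H5) → C:3 H:6
  CH2CH2OH → C:2 H:5 O:1
Element totals:
  C: 7
  H: 17
  N: 1
  O: 1
Molecular formula: C7H17NO.
  M = 7(12.0) + 17(1.007825) + 14.003074 + 15.994915
    = 84.000000 + 17.133025 + 14.003074 + 15.994915 = 131.131014

131.1310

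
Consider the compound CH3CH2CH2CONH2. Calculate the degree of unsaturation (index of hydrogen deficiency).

1

Atom tally by fragment:
  CH3 → C:1 H:3
  CH2 → C:1 H:2
  CH2CONH2 → C:2 H:4 O:1 N:1
Element totals:
  C: 4
  H: 9
  N: 1
  O: 1
Molecular formula: C4H9NO.
DoU = (2C + 2 + N − H − X) / 2 = (2·4 + 2 + 1 − 9 − 0) / 2 = 1.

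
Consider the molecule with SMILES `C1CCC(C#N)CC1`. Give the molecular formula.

Atom tally by fragment:
  cyclohexane ring core → C:6 H:12
  (− 1 ring H displaced by substituents)
  + CN → C:1 N:1
Element totals:
  C: 7
  H: 11
  N: 1

C7H11N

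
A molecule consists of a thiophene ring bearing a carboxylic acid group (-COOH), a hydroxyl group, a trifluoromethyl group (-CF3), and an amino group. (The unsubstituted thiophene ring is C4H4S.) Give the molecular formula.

Atom tally by fragment:
  thiophene ring core → C:4 H:4 S:1
  (− 4 ring H displaced by substituents)
  + COOH → C:1 H:1 O:2
  + OH → O:1 H:1
  + CF3 → C:1 F:3
  + NH2 → N:1 H:2
Element totals:
  C: 6
  H: 4
  F: 3
  N: 1
  O: 3
  S: 1

C6H4F3NO3S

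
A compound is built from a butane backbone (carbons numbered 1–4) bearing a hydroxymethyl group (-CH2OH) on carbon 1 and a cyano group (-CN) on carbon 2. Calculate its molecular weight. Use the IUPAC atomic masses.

113.16 g/mol

Atom tally by fragment:
  HOCH2CH2 → C:2 H:5 O:1
  CH(CN) → C:2 H:1 N:1
  CH2 → C:1 H:2
  CH3 → C:1 H:3
Element totals:
  C: 6
  H: 11
  N: 1
  O: 1
Molecular formula: C6H11NO.
  M = 6(12.011) + 11(1.008) + 14.007 + 15.999
    = 72.066 + 11.088 + 14.007 + 15.999 = 113.160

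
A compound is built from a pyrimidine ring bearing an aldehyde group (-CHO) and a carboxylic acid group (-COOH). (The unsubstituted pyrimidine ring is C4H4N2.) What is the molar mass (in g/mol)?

Atom tally by fragment:
  pyrimidine ring core → C:4 H:4 N:2
  (− 2 ring H displaced by substituents)
  + CHO → C:1 H:1 O:1
  + COOH → C:1 H:1 O:2
Element totals:
  C: 6
  H: 4
  N: 2
  O: 3
Molecular formula: C6H4N2O3.
  M = 6(12.011) + 4(1.008) + 2(14.007) + 3(15.999)
    = 72.066 + 4.032 + 28.014 + 47.997 = 152.109

152.11 g/mol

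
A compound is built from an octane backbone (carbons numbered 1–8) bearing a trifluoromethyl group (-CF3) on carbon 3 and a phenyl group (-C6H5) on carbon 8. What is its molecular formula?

C15H21F3

Atom tally by fragment:
  CH3 → C:1 H:3
  CH2 → C:1 H:2
  CH(CF3) → C:2 H:1 F:3
  CH2 → C:1 H:2
  CH2 → C:1 H:2
  CH2 → C:1 H:2
  CH2 → C:1 H:2
  CH2C6H5 → C:7 H:7
Element totals:
  C: 15
  H: 21
  F: 3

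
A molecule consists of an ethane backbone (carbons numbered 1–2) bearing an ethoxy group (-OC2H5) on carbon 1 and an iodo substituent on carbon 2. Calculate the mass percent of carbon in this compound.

Atom tally by fragment:
  C2H5OCH2 → C:3 H:7 O:1
  CH2I → C:1 H:2 I:1
Element totals:
  C: 4
  H: 9
  I: 1
  O: 1
Molecular formula: C4H9IO.
Molar mass = 200.019 g/mol.
Mass from C: 4 × 12.011 = 48.044 g/mol.
%C = 48.044 / 200.019 × 100 = 24.02%.

24.02%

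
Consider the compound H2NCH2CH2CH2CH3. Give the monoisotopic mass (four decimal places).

73.0891

Atom tally by fragment:
  H2NCH2 → C:1 H:4 N:1
  CH2 → C:1 H:2
  CH2 → C:1 H:2
  CH3 → C:1 H:3
Element totals:
  C: 4
  H: 11
  N: 1
Molecular formula: C4H11N.
  M = 4(12.0) + 11(1.007825) + 14.003074
    = 48.000000 + 11.086075 + 14.003074 = 73.089149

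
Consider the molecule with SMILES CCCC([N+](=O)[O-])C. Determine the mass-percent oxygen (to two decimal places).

27.31%

Atom tally by fragment:
  CH3 → C:1 H:3
  CH2 → C:1 H:2
  CH2 → C:1 H:2
  CH(NO2) → C:1 H:1 N:1 O:2
  CH3 → C:1 H:3
Element totals:
  C: 5
  H: 11
  N: 1
  O: 2
Molecular formula: C5H11NO2.
Molar mass = 117.148 g/mol.
Mass from O: 2 × 15.999 = 31.998 g/mol.
%O = 31.998 / 117.148 × 100 = 27.31%.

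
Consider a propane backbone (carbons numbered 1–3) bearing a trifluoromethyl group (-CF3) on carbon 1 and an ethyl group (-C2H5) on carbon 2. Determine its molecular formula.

Atom tally by fragment:
  F3CCH2 → C:2 H:2 F:3
  CH(C2H5) → C:3 H:6
  CH3 → C:1 H:3
Element totals:
  C: 6
  H: 11
  F: 3

C6H11F3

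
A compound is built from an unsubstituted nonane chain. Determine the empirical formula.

C9H20

Atom tally by fragment:
  CH3 → C:1 H:3
  CH2 → C:1 H:2
  CH2 → C:1 H:2
  CH2 → C:1 H:2
  CH2 → C:1 H:2
  CH2 → C:1 H:2
  CH2 → C:1 H:2
  CH2 → C:1 H:2
  CH3 → C:1 H:3
Element totals:
  C: 9
  H: 20
Molecular formula: C9H20.
gcd of subscripts (9, 20) = 1, so the empirical formula equals the molecular formula.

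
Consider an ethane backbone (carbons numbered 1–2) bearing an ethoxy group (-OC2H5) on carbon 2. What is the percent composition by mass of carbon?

64.82%

Atom tally by fragment:
  CH3 → C:1 H:3
  CH2OC2H5 → C:3 H:7 O:1
Element totals:
  C: 4
  H: 10
  O: 1
Molecular formula: C4H10O.
Molar mass = 74.123 g/mol.
Mass from C: 4 × 12.011 = 48.044 g/mol.
%C = 48.044 / 74.123 × 100 = 64.82%.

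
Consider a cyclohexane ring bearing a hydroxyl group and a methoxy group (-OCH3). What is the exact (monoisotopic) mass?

130.0994

Atom tally by fragment:
  cyclohexane ring core → C:6 H:12
  (− 2 ring H displaced by substituents)
  + OH → O:1 H:1
  + OCH3 → C:1 H:3 O:1
Element totals:
  C: 7
  H: 14
  O: 2
Molecular formula: C7H14O2.
  M = 7(12.0) + 14(1.007825) + 2(15.994915)
    = 84.000000 + 14.109550 + 31.989830 = 130.099380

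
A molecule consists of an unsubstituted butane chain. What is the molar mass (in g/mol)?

Atom tally by fragment:
  CH3 → C:1 H:3
  CH2 → C:1 H:2
  CH2 → C:1 H:2
  CH3 → C:1 H:3
Element totals:
  C: 4
  H: 10
Molecular formula: C4H10.
  M = 4(12.011) + 10(1.008)
    = 48.044 + 10.080 = 58.124

58.12 g/mol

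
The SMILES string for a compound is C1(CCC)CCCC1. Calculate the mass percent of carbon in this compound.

Atom tally by fragment:
  cyclopentane ring core → C:5 H:10
  (− 1 ring H displaced by substituents)
  + CH2CH2CH3 → C:3 H:7
Element totals:
  C: 8
  H: 16
Molecular formula: C8H16.
Molar mass = 112.216 g/mol.
Mass from C: 8 × 12.011 = 96.088 g/mol.
%C = 96.088 / 112.216 × 100 = 85.63%.

85.63%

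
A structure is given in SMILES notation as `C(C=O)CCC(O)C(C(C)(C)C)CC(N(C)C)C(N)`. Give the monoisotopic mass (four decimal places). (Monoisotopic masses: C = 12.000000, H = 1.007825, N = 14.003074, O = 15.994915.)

Atom tally by fragment:
  OHCCH2 → C:2 H:3 O:1
  CH2 → C:1 H:2
  CH2 → C:1 H:2
  CH(OH) → C:1 H:2 O:1
  CH(C(CH3)3) → C:5 H:10
  CH2 → C:1 H:2
  CH(N(CH3)2) → C:3 H:7 N:1
  CH2NH2 → C:1 H:4 N:1
Element totals:
  C: 15
  H: 32
  N: 2
  O: 2
Molecular formula: C15H32N2O2.
  M = 15(12.0) + 32(1.007825) + 2(14.003074) + 2(15.994915)
    = 180.000000 + 32.250400 + 28.006148 + 31.989830 = 272.246378

272.2464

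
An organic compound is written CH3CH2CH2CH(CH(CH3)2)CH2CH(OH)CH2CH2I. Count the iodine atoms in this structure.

1

Element totals:
  C: 11
  H: 23
  I: 1
  O: 1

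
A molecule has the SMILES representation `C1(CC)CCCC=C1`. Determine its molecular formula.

C8H14

Atom tally by fragment:
  cyclohexene ring core → C:6 H:10
  (− 1 ring H displaced by substituents)
  + C2H5 → C:2 H:5
Element totals:
  C: 8
  H: 14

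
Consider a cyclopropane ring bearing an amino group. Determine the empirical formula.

C3H7N

Atom tally by fragment:
  cyclopropane ring core → C:3 H:6
  (− 1 ring H displaced by substituents)
  + NH2 → N:1 H:2
Element totals:
  C: 3
  H: 7
  N: 1
Molecular formula: C3H7N.
gcd of subscripts (3, 7, 1) = 1, so the empirical formula equals the molecular formula.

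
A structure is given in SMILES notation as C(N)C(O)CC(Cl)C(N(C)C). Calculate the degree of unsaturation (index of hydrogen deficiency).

0

Atom tally by fragment:
  H2NCH2 → C:1 H:4 N:1
  CH(OH) → C:1 H:2 O:1
  CH2 → C:1 H:2
  CH(Cl) → C:1 H:1 Cl:1
  CH2N(CH3)2 → C:3 H:8 N:1
Element totals:
  C: 7
  H: 17
  Cl: 1
  N: 2
  O: 1
Molecular formula: C7H17ClN2O.
DoU = (2C + 2 + N − H − X) / 2 = (2·7 + 2 + 2 − 17 − 1) / 2 = 0.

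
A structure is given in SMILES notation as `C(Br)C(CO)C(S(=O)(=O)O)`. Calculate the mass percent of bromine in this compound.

34.28%

Atom tally by fragment:
  BrCH2 → C:1 H:2 Br:1
  CH(CH2OH) → C:2 H:4 O:1
  CH2SO3H → C:1 H:3 S:1 O:3
Element totals:
  C: 4
  H: 9
  Br: 1
  O: 4
  S: 1
Molecular formula: C4H9BrO4S.
Molar mass = 233.076 g/mol.
Mass from Br: 1 × 79.904 = 79.904 g/mol.
%Br = 79.904 / 233.076 × 100 = 34.28%.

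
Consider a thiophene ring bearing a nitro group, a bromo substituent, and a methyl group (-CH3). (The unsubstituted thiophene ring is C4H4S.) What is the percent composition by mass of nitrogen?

6.31%

Atom tally by fragment:
  thiophene ring core → C:4 H:4 S:1
  (− 3 ring H displaced by substituents)
  + NO2 → N:1 O:2
  + Br → Br:1
  + CH3 → C:1 H:3
Element totals:
  C: 5
  H: 4
  Br: 1
  N: 1
  O: 2
  S: 1
Molecular formula: C5H4BrNO2S.
Molar mass = 222.056 g/mol.
Mass from N: 1 × 14.007 = 14.007 g/mol.
%N = 14.007 / 222.056 × 100 = 6.31%.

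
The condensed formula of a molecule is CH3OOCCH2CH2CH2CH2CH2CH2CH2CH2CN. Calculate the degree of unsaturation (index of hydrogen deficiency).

3

Atom tally by fragment:
  CH3OOCCH2 → C:3 H:5 O:2
  CH2 → C:1 H:2
  CH2 → C:1 H:2
  CH2 → C:1 H:2
  CH2 → C:1 H:2
  CH2 → C:1 H:2
  CH2 → C:1 H:2
  CH2CN → C:2 H:2 N:1
Element totals:
  C: 11
  H: 19
  N: 1
  O: 2
Molecular formula: C11H19NO2.
DoU = (2C + 2 + N − H − X) / 2 = (2·11 + 2 + 1 − 19 − 0) / 2 = 3.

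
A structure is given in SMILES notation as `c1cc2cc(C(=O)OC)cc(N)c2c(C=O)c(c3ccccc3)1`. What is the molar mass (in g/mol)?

Atom tally by fragment:
  naphthalene ring system core → C:10 H:8
  (− 4 ring H displaced by substituents)
  + COOCH3 → C:2 H:3 O:2
  + NH2 → N:1 H:2
  + CHO → C:1 H:1 O:1
  + C6H5 → C:6 H:5
Element totals:
  C: 19
  H: 15
  N: 1
  O: 3
Molecular formula: C19H15NO3.
  M = 19(12.011) + 15(1.008) + 14.007 + 3(15.999)
    = 228.209 + 15.120 + 14.007 + 47.997 = 305.333

305.33 g/mol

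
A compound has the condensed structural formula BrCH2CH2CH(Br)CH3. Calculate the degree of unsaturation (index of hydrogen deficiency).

0

Element totals:
  C: 4
  H: 8
  Br: 2
Molecular formula: C4H8Br2.
DoU = (2C + 2 + N − H − X) / 2 = (2·4 + 2 + 0 − 8 − 2) / 2 = 0.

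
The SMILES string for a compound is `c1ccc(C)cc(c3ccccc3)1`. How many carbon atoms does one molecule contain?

Atom tally by fragment:
  benzene ring core → C:6 H:6
  (− 2 ring H displaced by substituents)
  + CH3 → C:1 H:3
  + C6H5 → C:6 H:5
Element totals:
  C: 13
  H: 12

13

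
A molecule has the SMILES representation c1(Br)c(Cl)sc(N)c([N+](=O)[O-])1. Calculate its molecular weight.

Atom tally by fragment:
  thiophene ring core → C:4 H:4 S:1
  (− 4 ring H displaced by substituents)
  + Br → Br:1
  + Cl → Cl:1
  + NH2 → N:1 H:2
  + NO2 → N:1 O:2
Element totals:
  C: 4
  H: 2
  Br: 1
  Cl: 1
  N: 2
  O: 2
  S: 1
Molecular formula: C4H2BrClN2O2S.
  M = 4(12.011) + 2(1.008) + 79.904 + 35.45 + 2(14.007) + 2(15.999) + 32.06
    = 48.044 + 2.016 + 79.904 + 35.450 + 28.014 + 31.998 + 32.060 = 257.486

257.49 g/mol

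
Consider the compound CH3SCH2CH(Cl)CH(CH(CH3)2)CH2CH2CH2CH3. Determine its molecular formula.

C11H23ClS

Atom tally by fragment:
  CH3SCH2 → C:2 H:5 S:1
  CH(Cl) → C:1 H:1 Cl:1
  CH(CH(CH3)2) → C:4 H:8
  CH2 → C:1 H:2
  CH2 → C:1 H:2
  CH2 → C:1 H:2
  CH3 → C:1 H:3
Element totals:
  C: 11
  H: 23
  Cl: 1
  S: 1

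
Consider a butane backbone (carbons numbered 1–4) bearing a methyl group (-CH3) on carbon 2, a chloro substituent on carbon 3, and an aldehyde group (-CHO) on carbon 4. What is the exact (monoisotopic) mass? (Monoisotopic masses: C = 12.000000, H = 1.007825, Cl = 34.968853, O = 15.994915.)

Atom tally by fragment:
  CH3 → C:1 H:3
  CH(CH3) → C:2 H:4
  CH(Cl) → C:1 H:1 Cl:1
  CH2CHO → C:2 H:3 O:1
Element totals:
  C: 6
  H: 11
  Cl: 1
  O: 1
Molecular formula: C6H11ClO.
  M = 6(12.0) + 11(1.007825) + 34.968853 + 15.994915
    = 72.000000 + 11.086075 + 34.968853 + 15.994915 = 134.049843

134.0498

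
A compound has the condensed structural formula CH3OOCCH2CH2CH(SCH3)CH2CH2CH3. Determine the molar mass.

190.30 g/mol

Element totals:
  C: 9
  H: 18
  O: 2
  S: 1
Molecular formula: C9H18O2S.
  M = 9(12.011) + 18(1.008) + 2(15.999) + 32.06
    = 108.099 + 18.144 + 31.998 + 32.060 = 190.301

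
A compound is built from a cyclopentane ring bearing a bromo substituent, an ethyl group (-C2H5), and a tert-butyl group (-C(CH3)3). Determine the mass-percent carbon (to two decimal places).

56.66%

Atom tally by fragment:
  cyclopentane ring core → C:5 H:10
  (− 3 ring H displaced by substituents)
  + Br → Br:1
  + C2H5 → C:2 H:5
  + C(CH3)3 → C:4 H:9
Element totals:
  C: 11
  H: 21
  Br: 1
Molecular formula: C11H21Br.
Molar mass = 233.193 g/mol.
Mass from C: 11 × 12.011 = 132.121 g/mol.
%C = 132.121 / 233.193 × 100 = 56.66%.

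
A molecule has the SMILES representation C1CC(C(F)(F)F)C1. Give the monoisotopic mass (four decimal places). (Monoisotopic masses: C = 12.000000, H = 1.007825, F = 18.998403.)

124.0500

Atom tally by fragment:
  cyclobutane ring core → C:4 H:8
  (− 1 ring H displaced by substituents)
  + CF3 → C:1 F:3
Element totals:
  C: 5
  H: 7
  F: 3
Molecular formula: C5H7F3.
  M = 5(12.0) + 7(1.007825) + 3(18.998403)
    = 60.000000 + 7.054775 + 56.995209 = 124.049984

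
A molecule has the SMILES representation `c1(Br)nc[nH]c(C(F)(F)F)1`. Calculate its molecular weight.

214.97 g/mol

Atom tally by fragment:
  imidazole ring core → C:3 H:4 N:2
  (− 2 ring H displaced by substituents)
  + Br → Br:1
  + CF3 → C:1 F:3
Element totals:
  C: 4
  H: 2
  Br: 1
  F: 3
  N: 2
Molecular formula: C4H2BrF3N2.
  M = 4(12.011) + 2(1.008) + 79.904 + 3(18.998) + 2(14.007)
    = 48.044 + 2.016 + 79.904 + 56.994 + 28.014 = 214.972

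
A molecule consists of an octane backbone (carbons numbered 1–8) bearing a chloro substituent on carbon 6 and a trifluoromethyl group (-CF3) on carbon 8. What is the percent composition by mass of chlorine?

Atom tally by fragment:
  CH3 → C:1 H:3
  CH2 → C:1 H:2
  CH2 → C:1 H:2
  CH2 → C:1 H:2
  CH2 → C:1 H:2
  CH(Cl) → C:1 H:1 Cl:1
  CH2 → C:1 H:2
  CH2CF3 → C:2 H:2 F:3
Element totals:
  C: 9
  H: 16
  Cl: 1
  F: 3
Molecular formula: C9H16ClF3.
Molar mass = 216.671 g/mol.
Mass from Cl: 1 × 35.45 = 35.450 g/mol.
%Cl = 35.450 / 216.671 × 100 = 16.36%.

16.36%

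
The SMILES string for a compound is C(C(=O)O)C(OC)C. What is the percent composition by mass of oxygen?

40.63%

Atom tally by fragment:
  HOOCCH2 → C:2 H:3 O:2
  CH(OCH3) → C:2 H:4 O:1
  CH3 → C:1 H:3
Element totals:
  C: 5
  H: 10
  O: 3
Molecular formula: C5H10O3.
Molar mass = 118.132 g/mol.
Mass from O: 3 × 15.999 = 47.997 g/mol.
%O = 47.997 / 118.132 × 100 = 40.63%.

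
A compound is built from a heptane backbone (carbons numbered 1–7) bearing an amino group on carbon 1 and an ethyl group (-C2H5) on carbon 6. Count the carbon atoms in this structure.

Atom tally by fragment:
  H2NCH2 → C:1 H:4 N:1
  CH2 → C:1 H:2
  CH2 → C:1 H:2
  CH2 → C:1 H:2
  CH2 → C:1 H:2
  CH(C2H5) → C:3 H:6
  CH3 → C:1 H:3
Element totals:
  C: 9
  H: 21
  N: 1

9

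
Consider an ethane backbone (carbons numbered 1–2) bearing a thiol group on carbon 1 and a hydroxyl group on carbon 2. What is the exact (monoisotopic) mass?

Atom tally by fragment:
  HSCH2 → C:1 H:3 S:1
  CH2OH → C:1 H:3 O:1
Element totals:
  C: 2
  H: 6
  O: 1
  S: 1
Molecular formula: C2H6OS.
  M = 2(12.0) + 6(1.007825) + 15.994915 + 31.972071
    = 24.000000 + 6.046950 + 15.994915 + 31.972071 = 78.013936

78.0139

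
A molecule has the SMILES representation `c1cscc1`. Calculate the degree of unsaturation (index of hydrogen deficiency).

3

Atom tally by fragment:
  thiophene ring core → C:4 H:4 S:1
Element totals:
  C: 4
  H: 4
  S: 1
Molecular formula: C4H4S.
DoU = (2C + 2 + N − H − X) / 2 = (2·4 + 2 + 0 − 4 − 0) / 2 = 3.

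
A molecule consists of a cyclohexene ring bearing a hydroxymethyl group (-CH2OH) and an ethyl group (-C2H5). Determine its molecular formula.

C9H16O

Atom tally by fragment:
  cyclohexene ring core → C:6 H:10
  (− 2 ring H displaced by substituents)
  + CH2OH → C:1 H:3 O:1
  + C2H5 → C:2 H:5
Element totals:
  C: 9
  H: 16
  O: 1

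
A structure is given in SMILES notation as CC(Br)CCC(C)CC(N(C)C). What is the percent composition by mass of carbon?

Atom tally by fragment:
  CH3 → C:1 H:3
  CH(Br) → C:1 H:1 Br:1
  CH2 → C:1 H:2
  CH2 → C:1 H:2
  CH(CH3) → C:2 H:4
  CH2 → C:1 H:2
  CH2N(CH3)2 → C:3 H:8 N:1
Element totals:
  C: 10
  H: 22
  Br: 1
  N: 1
Molecular formula: C10H22BrN.
Molar mass = 236.197 g/mol.
Mass from C: 10 × 12.011 = 120.110 g/mol.
%C = 120.110 / 236.197 × 100 = 50.85%.

50.85%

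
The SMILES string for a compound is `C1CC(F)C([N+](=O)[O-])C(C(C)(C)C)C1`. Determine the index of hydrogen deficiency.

2

Atom tally by fragment:
  cyclohexane ring core → C:6 H:12
  (− 3 ring H displaced by substituents)
  + F → F:1
  + NO2 → N:1 O:2
  + C(CH3)3 → C:4 H:9
Element totals:
  C: 10
  H: 18
  F: 1
  N: 1
  O: 2
Molecular formula: C10H18FNO2.
DoU = (2C + 2 + N − H − X) / 2 = (2·10 + 2 + 1 − 18 − 1) / 2 = 2.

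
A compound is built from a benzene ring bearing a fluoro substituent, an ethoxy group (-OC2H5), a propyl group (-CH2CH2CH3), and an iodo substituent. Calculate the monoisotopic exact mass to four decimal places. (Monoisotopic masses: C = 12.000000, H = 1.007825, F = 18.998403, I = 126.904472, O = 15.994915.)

308.0073

Atom tally by fragment:
  benzene ring core → C:6 H:6
  (− 4 ring H displaced by substituents)
  + F → F:1
  + OC2H5 → C:2 H:5 O:1
  + CH2CH2CH3 → C:3 H:7
  + I → I:1
Element totals:
  C: 11
  H: 14
  F: 1
  I: 1
  O: 1
Molecular formula: C11H14FIO.
  M = 11(12.0) + 14(1.007825) + 18.998403 + 126.904472 + 15.994915
    = 132.000000 + 14.109550 + 18.998403 + 126.904472 + 15.994915 = 308.007340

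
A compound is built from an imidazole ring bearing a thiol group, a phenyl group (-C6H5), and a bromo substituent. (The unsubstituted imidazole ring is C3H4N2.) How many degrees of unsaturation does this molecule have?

7

Atom tally by fragment:
  imidazole ring core → C:3 H:4 N:2
  (− 3 ring H displaced by substituents)
  + SH → S:1 H:1
  + C6H5 → C:6 H:5
  + Br → Br:1
Element totals:
  C: 9
  H: 7
  Br: 1
  N: 2
  S: 1
Molecular formula: C9H7BrN2S.
DoU = (2C + 2 + N − H − X) / 2 = (2·9 + 2 + 2 − 7 − 1) / 2 = 7.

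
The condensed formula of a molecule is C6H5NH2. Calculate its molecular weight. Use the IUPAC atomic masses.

Atom tally by fragment:
  benzene ring core → C:6 H:6
  (− 1 ring H displaced by substituents)
  + NH2 → N:1 H:2
Element totals:
  C: 6
  H: 7
  N: 1
Molecular formula: C6H7N.
  M = 6(12.011) + 7(1.008) + 14.007
    = 72.066 + 7.056 + 14.007 = 93.129

93.13 g/mol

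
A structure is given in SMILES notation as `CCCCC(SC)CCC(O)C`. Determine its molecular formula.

Atom tally by fragment:
  CH3 → C:1 H:3
  CH2 → C:1 H:2
  CH2 → C:1 H:2
  CH2 → C:1 H:2
  CH(SCH3) → C:2 H:4 S:1
  CH2 → C:1 H:2
  CH2 → C:1 H:2
  CH(OH) → C:1 H:2 O:1
  CH3 → C:1 H:3
Element totals:
  C: 10
  H: 22
  O: 1
  S: 1

C10H22OS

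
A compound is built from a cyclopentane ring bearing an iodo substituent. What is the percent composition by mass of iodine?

Atom tally by fragment:
  cyclopentane ring core → C:5 H:10
  (− 1 ring H displaced by substituents)
  + I → I:1
Element totals:
  C: 5
  H: 9
  I: 1
Molecular formula: C5H9I.
Molar mass = 196.031 g/mol.
Mass from I: 1 × 126.904 = 126.904 g/mol.
%I = 126.904 / 196.031 × 100 = 64.74%.

64.74%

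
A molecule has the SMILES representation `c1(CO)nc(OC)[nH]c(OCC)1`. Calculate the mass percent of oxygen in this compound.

27.88%

Atom tally by fragment:
  imidazole ring core → C:3 H:4 N:2
  (− 3 ring H displaced by substituents)
  + CH2OH → C:1 H:3 O:1
  + OCH3 → C:1 H:3 O:1
  + OC2H5 → C:2 H:5 O:1
Element totals:
  C: 7
  H: 12
  N: 2
  O: 3
Molecular formula: C7H12N2O3.
Molar mass = 172.184 g/mol.
Mass from O: 3 × 15.999 = 47.997 g/mol.
%O = 47.997 / 172.184 × 100 = 27.88%.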